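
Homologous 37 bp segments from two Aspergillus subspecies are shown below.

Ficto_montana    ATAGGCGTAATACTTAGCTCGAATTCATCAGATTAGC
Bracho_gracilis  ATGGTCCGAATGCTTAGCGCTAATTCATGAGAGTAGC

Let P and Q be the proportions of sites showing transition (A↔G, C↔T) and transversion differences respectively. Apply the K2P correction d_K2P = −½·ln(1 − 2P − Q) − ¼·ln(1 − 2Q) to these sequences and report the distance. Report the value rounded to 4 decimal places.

0.2953

Mismatches occur at site 3 (A→G, transition), site 5 (G→T, transversion), site 7 (G→C, transversion), site 8 (T→G, transversion), site 12 (A→G, transition), site 19 (T→G, transversion), site 21 (G→T, transversion), site 29 (C→G, transversion), site 33 (T→G, transversion).
Of the 9 differences, 2 transitions and 7 transversions over 37 sites: P = 2/37 = 0.054054, Q = 7/37 = 0.189189.
d = −0.5·ln(0.702703) − 0.25·ln(0.621622) = −0.5·(-0.352821) − 0.25·(-0.475423) = 0.2953.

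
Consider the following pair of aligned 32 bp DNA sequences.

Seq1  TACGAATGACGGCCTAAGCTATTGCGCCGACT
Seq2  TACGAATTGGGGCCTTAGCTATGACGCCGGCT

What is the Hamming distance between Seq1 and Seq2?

Differing sites — 8:G/T; 9:A/G; 10:C/G; 16:A/T; 23:T/G; 24:G/A; 30:A/G.
That gives 7 mismatches out of 32 aligned sites, so the Hamming distance is 7.

7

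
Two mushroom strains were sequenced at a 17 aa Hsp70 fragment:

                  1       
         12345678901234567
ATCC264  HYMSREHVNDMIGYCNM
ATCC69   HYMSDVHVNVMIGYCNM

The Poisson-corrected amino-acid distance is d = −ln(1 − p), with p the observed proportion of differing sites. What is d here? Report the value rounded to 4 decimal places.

0.1942

Mismatches occur at site 5 (R→D), site 6 (E→V), site 10 (D→V).
p = 3/17 = 0.176471.
d = −ln(1 − 0.176471) = −ln(0.823529) = 0.1942.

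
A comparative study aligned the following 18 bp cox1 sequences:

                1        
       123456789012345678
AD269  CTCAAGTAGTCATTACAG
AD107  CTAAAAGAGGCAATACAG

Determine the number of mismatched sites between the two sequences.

5

The sequences differ at positions 3 (C/A), 6 (G/A), 7 (T/G), 10 (T/G), 13 (T/A).
That gives 5 mismatches out of 18 aligned sites, so the Hamming distance is 5.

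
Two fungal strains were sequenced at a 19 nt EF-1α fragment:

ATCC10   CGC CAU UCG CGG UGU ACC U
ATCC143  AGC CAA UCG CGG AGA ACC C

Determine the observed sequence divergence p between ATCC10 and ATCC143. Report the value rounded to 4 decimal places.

Differing sites — 1:C/A; 6:U/A; 13:U/A; 15:U/A; 19:U/C.
There are 5 differences over 19 sites, so p = 5/19 = 0.2632.

0.2632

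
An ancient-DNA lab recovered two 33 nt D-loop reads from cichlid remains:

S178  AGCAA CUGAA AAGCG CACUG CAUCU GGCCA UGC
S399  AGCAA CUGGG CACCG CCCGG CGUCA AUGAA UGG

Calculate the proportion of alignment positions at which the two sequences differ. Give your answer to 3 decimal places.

0.394

The sequences differ at positions 9 (A/G), 10 (A/G), 11 (A/C), 13 (G/C), 17 (A/C), 19 (U/G), 22 (A/G), 25 (U/A), 26 (G/A), 27 (G/U), 28 (C/G), 29 (C/A), 33 (C/G).
There are 13 differences over 33 sites, so p = 13/33 = 0.394.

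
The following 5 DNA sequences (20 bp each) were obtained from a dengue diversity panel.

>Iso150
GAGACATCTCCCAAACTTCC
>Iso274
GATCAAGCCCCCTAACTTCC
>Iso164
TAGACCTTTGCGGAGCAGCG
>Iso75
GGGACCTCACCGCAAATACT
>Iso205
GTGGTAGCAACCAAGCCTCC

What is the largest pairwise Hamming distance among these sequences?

15

Pairwise Hamming distances:
  Iso150 vs Iso274: 6
  Iso150 vs Iso164: 10
  Iso150 vs Iso75: 8
  Iso150 vs Iso205: 8
  Iso274 vs Iso164: 15
  Iso274 vs Iso75: 12
  Iso274 vs Iso205: 9
  Iso164 vs Iso75: 11
  Iso164 vs Iso205: 14
  Iso75 vs Iso205: 13
The largest is 15, between Iso274 and Iso164.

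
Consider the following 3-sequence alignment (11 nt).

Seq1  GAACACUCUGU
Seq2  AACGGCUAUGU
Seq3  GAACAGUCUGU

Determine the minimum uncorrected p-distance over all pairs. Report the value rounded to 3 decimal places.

0.091

Pairwise Hamming distances:
  Seq1 vs Seq2: 5
  Seq1 vs Seq3: 1
  Seq2 vs Seq3: 6
The smallest is 1 mismatch, between Seq1 and Seq3; p = 1/11 = 0.091.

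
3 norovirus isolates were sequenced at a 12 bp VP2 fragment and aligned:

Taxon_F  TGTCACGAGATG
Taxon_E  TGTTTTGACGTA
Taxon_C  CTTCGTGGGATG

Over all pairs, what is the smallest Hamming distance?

5

Pairwise Hamming distances:
  Taxon_F vs Taxon_E: 6
  Taxon_F vs Taxon_C: 5
  Taxon_E vs Taxon_C: 8
The smallest is 5, between Taxon_F and Taxon_C.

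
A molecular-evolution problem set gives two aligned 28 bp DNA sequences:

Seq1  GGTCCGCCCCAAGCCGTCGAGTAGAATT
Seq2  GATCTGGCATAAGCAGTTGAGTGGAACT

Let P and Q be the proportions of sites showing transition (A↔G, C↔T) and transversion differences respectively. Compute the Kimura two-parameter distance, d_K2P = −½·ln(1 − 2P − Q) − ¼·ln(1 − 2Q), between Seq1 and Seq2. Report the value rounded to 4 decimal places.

0.4439

The sequences differ at positions 2 (G/A, transition), 5 (C/T, transition), 7 (C/G, transversion), 9 (C/A, transversion), 10 (C/T, transition), 15 (C/A, transversion), 18 (C/T, transition), 23 (A/G, transition), 27 (T/C, transition).
Of the 9 differences, 6 transitions and 3 transversions over 28 sites: P = 6/28 = 0.214286, Q = 3/28 = 0.107143.
d = −0.5·ln(0.464285) − 0.25·ln(0.785714) = −0.5·(-0.767257) − 0.25·(-0.241162) = 0.4439.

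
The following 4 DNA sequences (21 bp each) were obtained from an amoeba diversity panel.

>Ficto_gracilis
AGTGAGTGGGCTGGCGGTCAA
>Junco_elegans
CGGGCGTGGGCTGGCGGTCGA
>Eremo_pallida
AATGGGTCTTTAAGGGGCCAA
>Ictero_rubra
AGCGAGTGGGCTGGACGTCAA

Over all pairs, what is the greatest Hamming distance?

Pairwise Hamming distances:
  Ficto_gracilis vs Junco_elegans: 4
  Ficto_gracilis vs Eremo_pallida: 10
  Ficto_gracilis vs Ictero_rubra: 3
  Junco_elegans vs Eremo_pallida: 13
  Junco_elegans vs Ictero_rubra: 6
  Eremo_pallida vs Ictero_rubra: 12
The largest is 13, between Junco_elegans and Eremo_pallida.

13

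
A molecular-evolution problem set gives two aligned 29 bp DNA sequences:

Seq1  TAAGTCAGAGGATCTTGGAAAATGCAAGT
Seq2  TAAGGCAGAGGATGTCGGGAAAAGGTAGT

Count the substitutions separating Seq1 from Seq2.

Mismatches occur at site 5 (T→G), site 14 (C→G), site 16 (T→C), site 19 (A→G), site 23 (T→A), site 25 (C→G), site 26 (A→T).
That gives 7 mismatches out of 29 aligned sites, so the Hamming distance is 7.

7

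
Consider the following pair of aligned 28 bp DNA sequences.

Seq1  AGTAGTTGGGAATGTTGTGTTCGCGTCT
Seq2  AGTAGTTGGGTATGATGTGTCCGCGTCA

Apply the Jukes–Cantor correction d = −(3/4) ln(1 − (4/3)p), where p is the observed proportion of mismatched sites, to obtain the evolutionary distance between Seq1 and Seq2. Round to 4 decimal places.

The sequences differ at positions 11 (A/T), 15 (T/A), 21 (T/C), 28 (T/A).
p = 4/28 = 0.142857.
d = −0.75 · ln(1 − (4/3)·0.142857) = −0.75 · ln(0.809524) = −0.75 · (-0.211309) = 0.1585.

0.1585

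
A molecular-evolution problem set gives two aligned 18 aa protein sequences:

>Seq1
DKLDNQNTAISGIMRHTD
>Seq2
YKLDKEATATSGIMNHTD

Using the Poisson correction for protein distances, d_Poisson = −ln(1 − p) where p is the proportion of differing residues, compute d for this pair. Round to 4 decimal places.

0.4055

Differing sites — 1:D/Y; 5:N/K; 6:Q/E; 7:N/A; 10:I/T; 15:R/N.
p = 6/18 = 0.333333.
d = −ln(1 − 0.333333) = −ln(0.666667) = 0.4055.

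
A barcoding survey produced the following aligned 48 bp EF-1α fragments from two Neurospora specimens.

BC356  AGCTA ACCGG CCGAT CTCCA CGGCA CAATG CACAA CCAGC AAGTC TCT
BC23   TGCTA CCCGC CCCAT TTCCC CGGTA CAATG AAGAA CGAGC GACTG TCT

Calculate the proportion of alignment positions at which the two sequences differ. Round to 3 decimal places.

Differing sites — 1:A/T; 6:A/C; 10:G/C; 13:G/C; 16:C/T; 20:A/C; 24:C/T; 31:C/A; 33:C/G; 37:C/G; 41:A/G; 43:G/C; 45:C/G.
There are 13 differences over 48 sites, so p = 13/48 = 0.271.

0.271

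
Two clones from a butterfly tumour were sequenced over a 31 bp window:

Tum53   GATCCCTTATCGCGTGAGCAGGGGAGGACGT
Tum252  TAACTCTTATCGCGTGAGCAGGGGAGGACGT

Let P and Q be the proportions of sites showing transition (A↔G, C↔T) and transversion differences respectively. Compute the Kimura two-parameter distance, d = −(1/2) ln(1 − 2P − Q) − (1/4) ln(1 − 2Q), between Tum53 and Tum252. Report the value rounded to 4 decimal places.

0.1036

The sequences differ at positions 1 (G/T, transversion), 3 (T/A, transversion), 5 (C/T, transition).
Of the 3 differences, 1 transition and 2 transversions over 31 sites: P = 1/31 = 0.032258, Q = 2/31 = 0.064516.
d = −0.5·ln(0.870968) − 0.25·ln(0.870968) = −0.5·(-0.138150) − 0.25·(-0.138150) = 0.1036.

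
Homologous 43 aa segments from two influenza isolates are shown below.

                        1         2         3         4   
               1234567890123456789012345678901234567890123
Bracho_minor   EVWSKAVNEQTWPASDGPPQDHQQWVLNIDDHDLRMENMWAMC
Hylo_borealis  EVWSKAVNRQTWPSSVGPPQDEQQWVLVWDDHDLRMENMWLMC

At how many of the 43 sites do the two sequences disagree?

7

Differing sites — 9:E/R; 14:A/S; 16:D/V; 22:H/E; 28:N/V; 29:I/W; 41:A/L.
That gives 7 mismatches out of 43 aligned sites, so the Hamming distance is 7.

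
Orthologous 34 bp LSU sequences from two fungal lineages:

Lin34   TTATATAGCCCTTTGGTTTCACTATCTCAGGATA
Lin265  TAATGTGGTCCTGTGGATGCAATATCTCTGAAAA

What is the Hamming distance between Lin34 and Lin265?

11

Differing sites — 2:T/A; 5:A/G; 7:A/G; 9:C/T; 13:T/G; 17:T/A; 19:T/G; 22:C/A; 29:A/T; 31:G/A; 33:T/A.
That gives 11 mismatches out of 34 aligned sites, so the Hamming distance is 11.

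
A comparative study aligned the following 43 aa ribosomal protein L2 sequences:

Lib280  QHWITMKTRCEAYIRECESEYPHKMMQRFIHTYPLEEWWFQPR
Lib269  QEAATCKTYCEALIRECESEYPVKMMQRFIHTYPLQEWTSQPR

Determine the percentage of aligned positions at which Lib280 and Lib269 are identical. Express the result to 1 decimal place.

76.7%

The sequences differ at positions 2 (H/E), 3 (W/A), 4 (I/A), 6 (M/C), 9 (R/Y), 13 (Y/L), 23 (H/V), 36 (E/Q), 39 (W/T), 40 (F/S).
33 of the 43 sites match, so the percent identity is 33/43 × 100 = 76.7%.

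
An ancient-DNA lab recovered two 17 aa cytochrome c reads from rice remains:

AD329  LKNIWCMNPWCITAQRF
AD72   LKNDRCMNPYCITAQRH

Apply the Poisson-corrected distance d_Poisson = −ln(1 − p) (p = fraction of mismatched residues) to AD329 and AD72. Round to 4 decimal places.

0.2683

The sequences differ at positions 4 (I/D), 5 (W/R), 10 (W/Y), 17 (F/H).
p = 4/17 = 0.235294.
d = −ln(1 − 0.235294) = −ln(0.764706) = 0.2683.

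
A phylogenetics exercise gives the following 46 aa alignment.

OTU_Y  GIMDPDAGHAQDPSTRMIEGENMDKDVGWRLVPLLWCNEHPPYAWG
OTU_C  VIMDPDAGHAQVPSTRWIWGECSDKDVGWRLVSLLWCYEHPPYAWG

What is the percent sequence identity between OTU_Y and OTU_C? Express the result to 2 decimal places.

The sequences differ at positions 1 (G/V), 12 (D/V), 17 (M/W), 19 (E/W), 22 (N/C), 23 (M/S), 33 (P/S), 38 (N/Y).
38 of the 46 sites match, so the percent identity is 38/46 × 100 = 82.61%.

82.61%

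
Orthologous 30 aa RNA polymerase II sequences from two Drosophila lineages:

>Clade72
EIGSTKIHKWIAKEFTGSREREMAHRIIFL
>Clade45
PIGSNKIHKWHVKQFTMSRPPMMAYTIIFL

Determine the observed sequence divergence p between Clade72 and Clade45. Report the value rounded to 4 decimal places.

0.3667

Mismatches occur at site 1 (E→P), site 5 (T→N), site 11 (I→H), site 12 (A→V), site 14 (E→Q), site 17 (G→M), site 20 (E→P), site 21 (R→P), site 22 (E→M), site 25 (H→Y), site 26 (R→T).
There are 11 differences over 30 sites, so p = 11/30 = 0.3667.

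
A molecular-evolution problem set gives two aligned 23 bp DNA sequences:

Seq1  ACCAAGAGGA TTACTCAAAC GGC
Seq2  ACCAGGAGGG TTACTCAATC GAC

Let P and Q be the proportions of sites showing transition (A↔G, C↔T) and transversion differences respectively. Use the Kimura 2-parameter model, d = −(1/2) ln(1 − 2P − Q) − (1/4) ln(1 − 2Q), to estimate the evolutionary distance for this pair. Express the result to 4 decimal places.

0.2042

The sequences differ at positions 5 (A/G, transition), 10 (A/G, transition), 19 (A/T, transversion), 22 (G/A, transition).
Of the 4 differences, 3 transitions and 1 transversion over 23 sites: P = 3/23 = 0.130435, Q = 1/23 = 0.043478.
d = −0.5·ln(0.695652) − 0.25·ln(0.913044) = −0.5·(-0.362906) − 0.25·(-0.090971) = 0.2042.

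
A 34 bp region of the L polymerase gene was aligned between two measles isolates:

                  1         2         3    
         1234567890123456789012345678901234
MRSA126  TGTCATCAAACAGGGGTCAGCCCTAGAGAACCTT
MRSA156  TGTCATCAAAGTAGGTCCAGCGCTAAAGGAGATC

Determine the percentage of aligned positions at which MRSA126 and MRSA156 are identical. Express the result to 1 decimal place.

The sequences differ at positions 11 (C/G), 12 (A/T), 13 (G/A), 16 (G/T), 17 (T/C), 22 (C/G), 26 (G/A), 29 (A/G), 31 (C/G), 32 (C/A), 34 (T/C).
23 of the 34 sites match, so the percent identity is 23/34 × 100 = 67.6%.

67.6%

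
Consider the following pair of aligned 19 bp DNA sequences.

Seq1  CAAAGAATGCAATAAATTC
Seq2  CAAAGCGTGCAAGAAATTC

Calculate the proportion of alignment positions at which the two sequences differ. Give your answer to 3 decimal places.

0.158

Mismatches occur at site 6 (A↔C), site 7 (A↔G), site 13 (T↔G).
There are 3 differences over 19 sites, so p = 3/19 = 0.158.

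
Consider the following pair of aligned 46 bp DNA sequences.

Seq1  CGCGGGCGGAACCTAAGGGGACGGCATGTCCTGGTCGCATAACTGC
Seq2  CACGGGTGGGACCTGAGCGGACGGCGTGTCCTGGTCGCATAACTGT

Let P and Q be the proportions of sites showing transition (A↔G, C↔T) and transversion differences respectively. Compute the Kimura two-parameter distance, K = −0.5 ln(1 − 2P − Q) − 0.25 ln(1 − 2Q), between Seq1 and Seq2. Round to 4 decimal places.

0.1772

Differing sites — 2:G/A (Ti); 7:C/T (Ti); 10:A/G (Ti); 15:A/G (Ti); 18:G/C (Tv); 26:A/G (Ti); 46:C/T (Ti).
Of the 7 differences, 6 transitions and 1 transversion over 46 sites: P = 6/46 = 0.130435, Q = 1/46 = 0.021739.
d = −0.5·ln(0.717391) − 0.25·ln(0.956522) = −0.5·(-0.332134) − 0.25·(-0.044451) = 0.1772.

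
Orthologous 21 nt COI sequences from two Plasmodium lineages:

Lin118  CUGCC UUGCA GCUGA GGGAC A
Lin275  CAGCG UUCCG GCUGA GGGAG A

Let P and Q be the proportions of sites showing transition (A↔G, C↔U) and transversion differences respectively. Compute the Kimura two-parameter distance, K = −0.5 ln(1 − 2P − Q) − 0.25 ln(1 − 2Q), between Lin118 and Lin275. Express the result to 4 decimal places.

0.2881

The sequences differ at positions 2 (U/A, transversion), 5 (C/G, transversion), 8 (G/C, transversion), 10 (A/G, transition), 20 (C/G, transversion).
Of the 5 differences, 1 transition and 4 transversions over 21 sites: P = 1/21 = 0.047619, Q = 4/21 = 0.190476.
d = −0.5·ln(0.714286) − 0.25·ln(0.619048) = −0.5·(-0.336472) − 0.25·(-0.479572) = 0.2881.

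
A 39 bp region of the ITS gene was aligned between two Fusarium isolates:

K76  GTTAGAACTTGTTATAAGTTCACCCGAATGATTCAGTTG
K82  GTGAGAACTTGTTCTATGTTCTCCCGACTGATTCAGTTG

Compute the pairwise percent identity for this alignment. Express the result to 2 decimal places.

The sequences differ at positions 3 (T/G), 14 (A/C), 17 (A/T), 22 (A/T), 28 (A/C).
34 of the 39 sites match, so the percent identity is 34/39 × 100 = 87.18%.

87.18%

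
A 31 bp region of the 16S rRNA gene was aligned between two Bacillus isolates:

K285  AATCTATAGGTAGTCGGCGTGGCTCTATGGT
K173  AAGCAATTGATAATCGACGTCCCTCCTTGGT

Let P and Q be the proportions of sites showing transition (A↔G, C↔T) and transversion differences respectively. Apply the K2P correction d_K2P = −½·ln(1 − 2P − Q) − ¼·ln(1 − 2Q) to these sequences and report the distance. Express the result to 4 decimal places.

0.4228

Mismatches occur at site 3 (T↔G, transversion), site 5 (T↔A, transversion), site 8 (A↔T, transversion), site 10 (G↔A, transition), site 13 (G↔A, transition), site 17 (G↔A, transition), site 21 (G↔C, transversion), site 22 (G↔C, transversion), site 26 (T↔C, transition), site 27 (A↔T, transversion).
Of the 10 differences, 4 transitions and 6 transversions over 31 sites: P = 4/31 = 0.129032, Q = 6/31 = 0.193548.
d = −0.5·ln(0.548388) − 0.25·ln(0.612904) = −0.5·(-0.600772) − 0.25·(-0.489547) = 0.4228.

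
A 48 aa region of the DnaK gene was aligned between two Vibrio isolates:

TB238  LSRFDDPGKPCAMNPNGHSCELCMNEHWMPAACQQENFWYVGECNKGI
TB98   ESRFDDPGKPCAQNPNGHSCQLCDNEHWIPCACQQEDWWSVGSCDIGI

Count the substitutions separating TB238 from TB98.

Differing sites — 1:L/E; 13:M/Q; 21:E/Q; 24:M/D; 29:M/I; 31:A/C; 37:N/D; 38:F/W; 40:Y/S; 43:E/S; 45:N/D; 46:K/I.
That gives 12 mismatches out of 48 aligned sites, so the Hamming distance is 12.

12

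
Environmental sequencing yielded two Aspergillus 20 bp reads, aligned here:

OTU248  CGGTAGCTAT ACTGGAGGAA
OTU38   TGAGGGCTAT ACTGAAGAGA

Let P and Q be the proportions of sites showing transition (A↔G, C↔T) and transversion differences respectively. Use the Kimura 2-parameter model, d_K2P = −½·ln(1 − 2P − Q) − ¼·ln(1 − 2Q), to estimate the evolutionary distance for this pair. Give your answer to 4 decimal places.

0.5513

The sequences differ at positions 1 (C/T, transition), 3 (G/A, transition), 4 (T/G, transversion), 5 (A/G, transition), 15 (G/A, transition), 18 (G/A, transition), 19 (A/G, transition).
Of the 7 differences, 6 transitions and 1 transversion over 20 sites: P = 6/20 = 0.300000, Q = 1/20 = 0.050000.
d = −0.5·ln(0.350000) − 0.25·ln(0.900000) = −0.5·(-1.049822) − 0.25·(-0.105361) = 0.5513.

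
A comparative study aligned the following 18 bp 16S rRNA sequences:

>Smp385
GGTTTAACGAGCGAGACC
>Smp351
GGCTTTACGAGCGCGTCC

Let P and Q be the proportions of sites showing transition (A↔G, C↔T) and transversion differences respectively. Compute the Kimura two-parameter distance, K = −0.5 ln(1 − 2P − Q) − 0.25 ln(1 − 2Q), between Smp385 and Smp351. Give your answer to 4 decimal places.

0.2641

Differing sites — 3:T/C (Ti); 6:A/T (Tv); 14:A/C (Tv); 16:A/T (Tv).
Of the 4 differences, 1 transition and 3 transversions over 18 sites: P = 1/18 = 0.055556, Q = 3/18 = 0.166667.
d = −0.5·ln(0.722221) − 0.25·ln(0.666666) = −0.5·(-0.325424) − 0.25·(-0.405466) = 0.2641.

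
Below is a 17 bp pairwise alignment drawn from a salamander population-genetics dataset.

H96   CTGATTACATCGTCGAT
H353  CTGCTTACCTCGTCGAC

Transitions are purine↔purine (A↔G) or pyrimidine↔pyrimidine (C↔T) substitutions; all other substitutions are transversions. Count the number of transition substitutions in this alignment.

Mismatches occur at site 4 (A/C, transversion), site 9 (A/C, transversion), site 17 (T/C, transition).
Of the 3 differences, 1 transition and 2 transversions, so the answer is 1.

1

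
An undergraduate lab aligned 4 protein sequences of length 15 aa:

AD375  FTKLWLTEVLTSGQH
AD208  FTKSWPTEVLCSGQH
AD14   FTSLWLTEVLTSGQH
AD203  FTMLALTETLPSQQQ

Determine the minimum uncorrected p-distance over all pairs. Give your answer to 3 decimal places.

0.067

Pairwise Hamming distances:
  AD375 vs AD208: 3
  AD375 vs AD14: 1
  AD375 vs AD203: 6
  AD208 vs AD14: 4
  AD208 vs AD203: 8
  AD14 vs AD203: 6
The smallest is 1 mismatch, between AD375 and AD14; p = 1/15 = 0.067.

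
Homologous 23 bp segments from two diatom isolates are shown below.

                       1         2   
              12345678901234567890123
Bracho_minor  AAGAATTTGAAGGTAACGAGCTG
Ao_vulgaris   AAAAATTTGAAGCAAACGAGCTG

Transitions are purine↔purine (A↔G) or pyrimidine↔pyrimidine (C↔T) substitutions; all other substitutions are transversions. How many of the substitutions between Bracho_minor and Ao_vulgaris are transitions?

1

The sequences differ at positions 3 (G/A, transition), 13 (G/C, transversion), 14 (T/A, transversion).
Of the 3 differences, 1 transition and 2 transversions, so the answer is 1.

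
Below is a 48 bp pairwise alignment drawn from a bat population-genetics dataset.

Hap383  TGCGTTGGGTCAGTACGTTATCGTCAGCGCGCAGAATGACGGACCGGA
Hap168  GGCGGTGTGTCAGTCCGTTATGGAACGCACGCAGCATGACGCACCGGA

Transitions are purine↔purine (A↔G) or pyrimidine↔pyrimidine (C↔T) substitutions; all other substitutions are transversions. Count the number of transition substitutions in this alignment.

Mismatches occur at site 1 (T↔G, transversion), site 5 (T↔G, transversion), site 8 (G↔T, transversion), site 15 (A↔C, transversion), site 22 (C↔G, transversion), site 24 (T↔A, transversion), site 25 (C↔A, transversion), site 26 (A↔C, transversion), site 29 (G↔A, transition), site 35 (A↔C, transversion), site 42 (G↔C, transversion).
Of the 11 differences, 1 transition and 10 transversions, so the answer is 1.

1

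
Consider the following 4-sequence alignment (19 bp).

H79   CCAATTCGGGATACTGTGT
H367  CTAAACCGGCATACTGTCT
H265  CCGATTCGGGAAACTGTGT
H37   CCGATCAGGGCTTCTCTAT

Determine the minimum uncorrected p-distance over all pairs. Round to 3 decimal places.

Pairwise Hamming distances:
  H79 vs H367: 5
  H79 vs H265: 2
  H79 vs H37: 7
  H367 vs H265: 7
  H367 vs H37: 9
  H265 vs H37: 7
The smallest is 2 mismatches, between H79 and H265; p = 2/19 = 0.105.

0.105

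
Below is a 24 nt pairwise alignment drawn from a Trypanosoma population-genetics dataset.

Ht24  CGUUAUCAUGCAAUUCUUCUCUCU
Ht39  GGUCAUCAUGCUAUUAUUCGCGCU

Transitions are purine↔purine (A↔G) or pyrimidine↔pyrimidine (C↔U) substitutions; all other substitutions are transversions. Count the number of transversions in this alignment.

The sequences differ at positions 1 (C/G, transversion), 4 (U/C, transition), 12 (A/U, transversion), 16 (C/A, transversion), 20 (U/G, transversion), 22 (U/G, transversion).
Of the 6 differences, 1 transition and 5 transversions, so the answer is 5.

5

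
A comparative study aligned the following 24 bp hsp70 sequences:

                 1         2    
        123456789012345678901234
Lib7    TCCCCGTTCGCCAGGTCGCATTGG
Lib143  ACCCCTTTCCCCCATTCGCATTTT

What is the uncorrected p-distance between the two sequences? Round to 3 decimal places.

0.333

Differing sites — 1:T/A; 6:G/T; 10:G/C; 13:A/C; 14:G/A; 15:G/T; 23:G/T; 24:G/T.
There are 8 differences over 24 sites, so p = 8/24 = 0.333.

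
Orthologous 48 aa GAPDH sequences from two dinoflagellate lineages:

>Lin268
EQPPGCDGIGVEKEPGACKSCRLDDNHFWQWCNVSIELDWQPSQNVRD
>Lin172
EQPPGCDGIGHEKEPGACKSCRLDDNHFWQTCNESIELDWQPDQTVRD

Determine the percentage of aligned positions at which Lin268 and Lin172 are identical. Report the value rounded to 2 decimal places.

89.58%

Differing sites — 11:V/H; 31:W/T; 34:V/E; 43:S/D; 45:N/T.
43 of the 48 sites match, so the percent identity is 43/48 × 100 = 89.58%.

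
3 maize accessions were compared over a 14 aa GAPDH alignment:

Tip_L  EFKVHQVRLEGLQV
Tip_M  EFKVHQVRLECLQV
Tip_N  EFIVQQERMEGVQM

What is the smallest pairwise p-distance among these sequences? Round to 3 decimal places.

0.071

Pairwise Hamming distances:
  Tip_L vs Tip_M: 1
  Tip_L vs Tip_N: 6
  Tip_M vs Tip_N: 7
The smallest is 1 mismatch, between Tip_L and Tip_M; p = 1/14 = 0.071.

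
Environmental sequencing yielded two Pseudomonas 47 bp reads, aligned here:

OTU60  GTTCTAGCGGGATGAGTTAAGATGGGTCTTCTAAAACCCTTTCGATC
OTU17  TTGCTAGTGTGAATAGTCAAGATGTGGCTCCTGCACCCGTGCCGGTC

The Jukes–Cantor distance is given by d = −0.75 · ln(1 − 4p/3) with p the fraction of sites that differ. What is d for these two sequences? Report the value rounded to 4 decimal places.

The sequences differ at positions 1 (G/T), 3 (T/G), 8 (C/T), 10 (G/T), 13 (T/A), 14 (G/T), 18 (T/C), 25 (G/T), 27 (T/G), 30 (T/C), 33 (A/G), 34 (A/C), 36 (A/C), 39 (C/G), 41 (T/G), 42 (T/C), 45 (A/G).
p = 17/47 = 0.361702.
d = −0.75 · ln(1 − (4/3)·0.361702) = −0.75 · ln(0.517731) = −0.75 · (-0.658299) = 0.4937.

0.4937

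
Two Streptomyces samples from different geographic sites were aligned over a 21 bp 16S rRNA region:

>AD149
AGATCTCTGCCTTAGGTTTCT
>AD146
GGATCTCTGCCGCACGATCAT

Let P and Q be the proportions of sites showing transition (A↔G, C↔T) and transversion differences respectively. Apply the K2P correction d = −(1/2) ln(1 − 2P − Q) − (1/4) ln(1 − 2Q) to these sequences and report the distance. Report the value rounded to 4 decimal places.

0.4432

The sequences differ at positions 1 (A/G, transition), 12 (T/G, transversion), 13 (T/C, transition), 15 (G/C, transversion), 17 (T/A, transversion), 19 (T/C, transition), 20 (C/A, transversion).
Of the 7 differences, 3 transitions and 4 transversions over 21 sites: P = 3/21 = 0.142857, Q = 4/21 = 0.190476.
d = −0.5·ln(0.523810) − 0.25·ln(0.619048) = −0.5·(-0.646626) − 0.25·(-0.479572) = 0.4432.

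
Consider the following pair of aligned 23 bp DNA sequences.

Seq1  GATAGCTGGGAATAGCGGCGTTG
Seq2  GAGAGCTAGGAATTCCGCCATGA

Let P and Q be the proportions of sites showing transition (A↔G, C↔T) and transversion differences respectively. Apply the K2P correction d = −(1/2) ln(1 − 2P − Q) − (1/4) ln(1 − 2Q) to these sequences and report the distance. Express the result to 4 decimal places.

0.4679

Differing sites — 3:T/G (Tv); 8:G/A (Ti); 14:A/T (Tv); 15:G/C (Tv); 18:G/C (Tv); 20:G/A (Ti); 22:T/G (Tv); 23:G/A (Ti).
Of the 8 differences, 3 transitions and 5 transversions over 23 sites: P = 3/23 = 0.130435, Q = 5/23 = 0.217391.
d = −0.5·ln(0.521739) − 0.25·ln(0.565218) = −0.5·(-0.650588) − 0.25·(-0.570544) = 0.4679.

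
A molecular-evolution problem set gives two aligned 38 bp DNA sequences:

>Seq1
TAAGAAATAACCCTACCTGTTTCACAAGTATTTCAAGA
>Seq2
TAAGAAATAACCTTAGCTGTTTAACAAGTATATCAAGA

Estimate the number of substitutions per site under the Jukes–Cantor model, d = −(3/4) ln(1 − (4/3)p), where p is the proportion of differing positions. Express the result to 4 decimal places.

Differing sites — 13:C/T; 16:C/G; 23:C/A; 32:T/A.
p = 4/38 = 0.105263.
d = −0.75 · ln(1 − (4/3)·0.105263) = −0.75 · ln(0.859649) = −0.75 · (-0.151231) = 0.1134.

0.1134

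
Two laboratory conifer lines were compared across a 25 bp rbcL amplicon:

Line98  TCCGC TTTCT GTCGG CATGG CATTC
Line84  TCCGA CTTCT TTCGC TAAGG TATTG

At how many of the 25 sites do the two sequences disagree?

The sequences differ at positions 5 (C/A), 6 (T/C), 11 (G/T), 15 (G/C), 16 (C/T), 18 (T/A), 21 (C/T), 25 (C/G).
That gives 8 mismatches out of 25 aligned sites, so the Hamming distance is 8.

8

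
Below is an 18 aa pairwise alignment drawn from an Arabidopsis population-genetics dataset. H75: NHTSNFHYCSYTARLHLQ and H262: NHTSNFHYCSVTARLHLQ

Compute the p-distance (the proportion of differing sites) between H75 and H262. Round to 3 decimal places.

The sequences differ at position 11 (Y/V).
There are 1 differences over 18 sites, so p = 1/18 = 0.056.

0.056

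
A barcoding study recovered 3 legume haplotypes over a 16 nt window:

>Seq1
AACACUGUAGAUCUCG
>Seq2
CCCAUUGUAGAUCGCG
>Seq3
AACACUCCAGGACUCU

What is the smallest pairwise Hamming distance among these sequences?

Pairwise Hamming distances:
  Seq1 vs Seq2: 4
  Seq1 vs Seq3: 5
  Seq2 vs Seq3: 9
The smallest is 4, between Seq1 and Seq2.

4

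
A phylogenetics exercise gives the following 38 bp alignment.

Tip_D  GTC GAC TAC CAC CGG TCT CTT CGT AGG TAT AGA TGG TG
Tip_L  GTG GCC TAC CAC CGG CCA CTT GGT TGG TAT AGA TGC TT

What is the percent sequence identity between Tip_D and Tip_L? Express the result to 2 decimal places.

78.95%

Differing sites — 3:C/G; 5:A/C; 16:T/C; 18:T/A; 22:C/G; 25:A/T; 36:G/C; 38:G/T.
30 of the 38 sites match, so the percent identity is 30/38 × 100 = 78.95%.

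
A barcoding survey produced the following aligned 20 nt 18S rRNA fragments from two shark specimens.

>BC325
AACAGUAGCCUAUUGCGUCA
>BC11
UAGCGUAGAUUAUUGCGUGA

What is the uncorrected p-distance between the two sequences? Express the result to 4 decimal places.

The sequences differ at positions 1 (A/U), 3 (C/G), 4 (A/C), 9 (C/A), 10 (C/U), 19 (C/G).
There are 6 differences over 20 sites, so p = 6/20 = 0.3000.

0.3000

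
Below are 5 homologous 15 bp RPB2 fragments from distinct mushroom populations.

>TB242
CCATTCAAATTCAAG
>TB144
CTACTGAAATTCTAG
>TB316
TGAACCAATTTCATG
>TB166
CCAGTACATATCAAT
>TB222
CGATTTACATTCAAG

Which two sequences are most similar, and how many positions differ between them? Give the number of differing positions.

Pairwise Hamming distances:
  TB242 vs TB144: 4
  TB242 vs TB316: 6
  TB242 vs TB166: 6
  TB242 vs TB222: 3
  TB144 vs TB316: 8
  TB144 vs TB166: 8
  TB144 vs TB222: 5
  TB316 vs TB166: 9
  TB316 vs TB222: 7
  TB166 vs TB222: 8
The smallest is 3, between TB242 and TB222.

3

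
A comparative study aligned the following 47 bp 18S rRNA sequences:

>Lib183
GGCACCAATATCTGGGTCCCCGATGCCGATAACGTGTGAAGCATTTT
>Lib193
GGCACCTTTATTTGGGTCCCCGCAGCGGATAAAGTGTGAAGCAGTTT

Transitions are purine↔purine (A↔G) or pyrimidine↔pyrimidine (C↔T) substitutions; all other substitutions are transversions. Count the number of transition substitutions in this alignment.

1

The sequences differ at positions 7 (A/T, transversion), 8 (A/T, transversion), 12 (C/T, transition), 23 (A/C, transversion), 24 (T/A, transversion), 27 (C/G, transversion), 33 (C/A, transversion), 44 (T/G, transversion).
Of the 8 differences, 1 transition and 7 transversions, so the answer is 1.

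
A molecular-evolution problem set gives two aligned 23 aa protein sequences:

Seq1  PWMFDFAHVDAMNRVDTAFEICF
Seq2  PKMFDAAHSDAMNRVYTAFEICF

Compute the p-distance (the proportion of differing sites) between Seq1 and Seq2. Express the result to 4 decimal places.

The sequences differ at positions 2 (W/K), 6 (F/A), 9 (V/S), 16 (D/Y).
There are 4 differences over 23 sites, so p = 4/23 = 0.1739.

0.1739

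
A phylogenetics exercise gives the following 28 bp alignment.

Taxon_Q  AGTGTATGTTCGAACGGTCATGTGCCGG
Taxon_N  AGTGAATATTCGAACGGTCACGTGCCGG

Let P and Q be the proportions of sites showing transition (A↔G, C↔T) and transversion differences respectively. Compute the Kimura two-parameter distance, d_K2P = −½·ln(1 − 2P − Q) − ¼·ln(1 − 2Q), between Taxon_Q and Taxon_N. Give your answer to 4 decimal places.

0.1169

Differing sites — 5:T/A (Tv); 8:G/A (Ti); 21:T/C (Ti).
Of the 3 differences, 2 transitions and 1 transversion over 28 sites: P = 2/28 = 0.071429, Q = 1/28 = 0.035714.
d = −0.5·ln(0.821428) − 0.25·ln(0.928572) = −0.5·(-0.196711) − 0.25·(-0.074107) = 0.1169.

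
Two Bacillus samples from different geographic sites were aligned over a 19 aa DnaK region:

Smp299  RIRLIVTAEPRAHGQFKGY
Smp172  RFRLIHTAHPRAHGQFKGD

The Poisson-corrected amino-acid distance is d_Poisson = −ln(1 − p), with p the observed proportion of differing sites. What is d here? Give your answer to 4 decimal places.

The sequences differ at positions 2 (I/F), 6 (V/H), 9 (E/H), 19 (Y/D).
p = 4/19 = 0.210526.
d = −ln(1 − 0.210526) = −ln(0.789474) = 0.2364.

0.2364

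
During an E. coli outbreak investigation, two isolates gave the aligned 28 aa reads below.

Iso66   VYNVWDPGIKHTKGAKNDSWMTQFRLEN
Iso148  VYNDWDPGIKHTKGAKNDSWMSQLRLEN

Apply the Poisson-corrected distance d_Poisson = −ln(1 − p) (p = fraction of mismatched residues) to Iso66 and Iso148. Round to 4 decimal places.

0.1133

Mismatches occur at site 4 (V/D), site 22 (T/S), site 24 (F/L).
p = 3/28 = 0.107143.
d = −ln(1 − 0.107143) = −ln(0.892857) = 0.1133.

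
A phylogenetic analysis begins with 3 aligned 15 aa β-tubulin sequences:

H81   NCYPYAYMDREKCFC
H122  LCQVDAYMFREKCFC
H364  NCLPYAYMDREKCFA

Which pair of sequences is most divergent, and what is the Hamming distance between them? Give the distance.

Pairwise Hamming distances:
  H81 vs H122: 5
  H81 vs H364: 2
  H122 vs H364: 6
The largest is 6, between H122 and H364.

6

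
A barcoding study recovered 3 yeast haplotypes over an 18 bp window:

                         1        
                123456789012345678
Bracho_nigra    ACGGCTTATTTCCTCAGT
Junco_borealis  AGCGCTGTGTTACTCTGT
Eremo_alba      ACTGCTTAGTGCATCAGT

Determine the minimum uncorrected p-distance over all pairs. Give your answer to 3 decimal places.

0.222

Pairwise Hamming distances:
  Bracho_nigra vs Junco_borealis: 7
  Bracho_nigra vs Eremo_alba: 4
  Junco_borealis vs Eremo_alba: 8
The smallest is 4 mismatches, between Bracho_nigra and Eremo_alba; p = 4/18 = 0.222.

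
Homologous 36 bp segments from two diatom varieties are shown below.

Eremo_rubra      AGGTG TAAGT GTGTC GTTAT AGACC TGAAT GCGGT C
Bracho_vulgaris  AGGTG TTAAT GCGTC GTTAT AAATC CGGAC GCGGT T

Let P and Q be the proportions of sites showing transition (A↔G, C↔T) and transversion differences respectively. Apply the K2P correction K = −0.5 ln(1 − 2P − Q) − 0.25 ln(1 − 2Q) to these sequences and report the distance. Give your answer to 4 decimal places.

Differing sites — 7:A/T (Tv); 9:G/A (Ti); 12:T/C (Ti); 22:G/A (Ti); 24:C/T (Ti); 26:T/C (Ti); 28:A/G (Ti); 30:T/C (Ti); 36:C/T (Ti).
Of the 9 differences, 8 transitions and 1 transversion over 36 sites: P = 8/36 = 0.222222, Q = 1/36 = 0.027778.
d = −0.5·ln(0.527778) − 0.25·ln(0.944444) = −0.5·(-0.639080) − 0.25·(-0.057159) = 0.3338.

0.3338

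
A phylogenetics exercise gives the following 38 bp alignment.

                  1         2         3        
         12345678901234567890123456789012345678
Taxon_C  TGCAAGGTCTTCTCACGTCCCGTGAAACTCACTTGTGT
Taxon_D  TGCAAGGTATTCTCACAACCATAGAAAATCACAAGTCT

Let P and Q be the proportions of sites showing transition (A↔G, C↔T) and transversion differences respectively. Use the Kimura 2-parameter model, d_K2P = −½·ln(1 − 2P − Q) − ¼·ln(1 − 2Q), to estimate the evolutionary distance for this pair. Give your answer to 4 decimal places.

Differing sites — 9:C/A (Tv); 17:G/A (Ti); 18:T/A (Tv); 21:C/A (Tv); 22:G/T (Tv); 23:T/A (Tv); 28:C/A (Tv); 33:T/A (Tv); 34:T/A (Tv); 37:G/C (Tv).
Of the 10 differences, 1 transition and 9 transversions over 38 sites: P = 1/38 = 0.026316, Q = 9/38 = 0.236842.
d = −0.5·ln(0.710526) − 0.25·ln(0.526316) = −0.5·(-0.341750) − 0.25·(-0.641853) = 0.3313.

0.3313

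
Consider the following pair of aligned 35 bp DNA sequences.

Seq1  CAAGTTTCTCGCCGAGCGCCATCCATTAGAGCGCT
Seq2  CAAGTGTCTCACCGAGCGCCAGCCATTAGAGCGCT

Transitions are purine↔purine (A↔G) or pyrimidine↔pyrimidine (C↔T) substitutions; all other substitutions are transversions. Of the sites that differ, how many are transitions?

Mismatches occur at site 6 (T/G, transversion), site 11 (G/A, transition), site 22 (T/G, transversion).
Of the 3 differences, 1 transition and 2 transversions, so the answer is 1.

1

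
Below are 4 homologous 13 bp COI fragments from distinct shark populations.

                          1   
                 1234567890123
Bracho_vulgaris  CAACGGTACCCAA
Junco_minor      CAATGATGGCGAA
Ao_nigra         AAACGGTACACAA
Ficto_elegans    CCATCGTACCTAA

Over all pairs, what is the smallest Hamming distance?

2

Pairwise Hamming distances:
  Bracho_vulgaris vs Junco_minor: 5
  Bracho_vulgaris vs Ao_nigra: 2
  Bracho_vulgaris vs Ficto_elegans: 4
  Junco_minor vs Ao_nigra: 7
  Junco_minor vs Ficto_elegans: 6
  Ao_nigra vs Ficto_elegans: 6
The smallest is 2, between Bracho_vulgaris and Ao_nigra.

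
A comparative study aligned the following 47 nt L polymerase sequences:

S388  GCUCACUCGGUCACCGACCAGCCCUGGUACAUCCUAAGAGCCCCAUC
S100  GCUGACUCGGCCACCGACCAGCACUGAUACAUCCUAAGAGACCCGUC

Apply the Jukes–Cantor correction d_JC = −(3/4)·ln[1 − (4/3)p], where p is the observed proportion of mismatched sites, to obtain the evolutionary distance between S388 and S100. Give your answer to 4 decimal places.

0.1399

Differing sites — 4:C/G; 11:U/C; 23:C/A; 27:G/A; 41:C/A; 45:A/G.
p = 6/47 = 0.127660.
d = −0.75 · ln(1 − (4/3)·0.127660) = −0.75 · ln(0.829787) = −0.75 · (-0.186586) = 0.1399.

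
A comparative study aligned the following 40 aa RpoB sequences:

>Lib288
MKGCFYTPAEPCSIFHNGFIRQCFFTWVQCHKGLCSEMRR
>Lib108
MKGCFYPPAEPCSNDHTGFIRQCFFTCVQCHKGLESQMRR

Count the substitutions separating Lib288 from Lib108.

7

The sequences differ at positions 7 (T/P), 14 (I/N), 15 (F/D), 17 (N/T), 27 (W/C), 35 (C/E), 37 (E/Q).
That gives 7 mismatches out of 40 aligned sites, so the Hamming distance is 7.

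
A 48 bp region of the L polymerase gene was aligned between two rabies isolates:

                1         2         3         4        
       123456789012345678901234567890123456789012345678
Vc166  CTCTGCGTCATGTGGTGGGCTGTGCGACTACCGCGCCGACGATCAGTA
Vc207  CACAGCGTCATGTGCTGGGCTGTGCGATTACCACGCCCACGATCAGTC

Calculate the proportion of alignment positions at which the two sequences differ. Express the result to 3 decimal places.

Mismatches occur at site 2 (T↔A), site 4 (T↔A), site 15 (G↔C), site 28 (C↔T), site 33 (G↔A), site 38 (G↔C), site 48 (A↔C).
There are 7 differences over 48 sites, so p = 7/48 = 0.146.

0.146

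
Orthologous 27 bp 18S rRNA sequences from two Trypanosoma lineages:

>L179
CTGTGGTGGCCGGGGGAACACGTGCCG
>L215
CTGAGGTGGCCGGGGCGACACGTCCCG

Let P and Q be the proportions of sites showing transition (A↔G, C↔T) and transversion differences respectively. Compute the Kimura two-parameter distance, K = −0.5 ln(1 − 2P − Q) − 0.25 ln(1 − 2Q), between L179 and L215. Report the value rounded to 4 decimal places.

0.1652

Differing sites — 4:T/A (Tv); 16:G/C (Tv); 17:A/G (Ti); 24:G/C (Tv).
Of the 4 differences, 1 transition and 3 transversions over 27 sites: P = 1/27 = 0.037037, Q = 3/27 = 0.111111.
d = −0.5·ln(0.814815) − 0.25·ln(0.777778) = −0.5·(-0.204794) − 0.25·(-0.251314) = 0.1652.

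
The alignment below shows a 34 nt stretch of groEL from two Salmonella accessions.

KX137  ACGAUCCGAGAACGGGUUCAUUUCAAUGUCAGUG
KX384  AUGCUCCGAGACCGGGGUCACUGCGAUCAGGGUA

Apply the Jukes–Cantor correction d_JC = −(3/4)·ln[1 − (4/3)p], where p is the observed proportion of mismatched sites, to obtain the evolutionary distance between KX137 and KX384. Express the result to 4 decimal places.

Differing sites — 2:C/U; 4:A/C; 12:A/C; 17:U/G; 21:U/C; 23:U/G; 25:A/G; 28:G/C; 29:U/A; 30:C/G; 31:A/G; 34:G/A.
p = 12/34 = 0.352941.
d = −0.75 · ln(1 − (4/3)·0.352941) = −0.75 · ln(0.529412) = −0.75 · (-0.635988) = 0.4770.

0.4770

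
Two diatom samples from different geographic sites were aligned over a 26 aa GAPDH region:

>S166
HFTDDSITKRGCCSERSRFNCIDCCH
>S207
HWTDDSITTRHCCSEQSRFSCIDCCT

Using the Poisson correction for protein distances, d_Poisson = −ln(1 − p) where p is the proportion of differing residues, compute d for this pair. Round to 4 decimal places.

0.2624

Differing sites — 2:F/W; 9:K/T; 11:G/H; 16:R/Q; 20:N/S; 26:H/T.
p = 6/26 = 0.230769.
d = −ln(1 − 0.230769) = −ln(0.769231) = 0.2624.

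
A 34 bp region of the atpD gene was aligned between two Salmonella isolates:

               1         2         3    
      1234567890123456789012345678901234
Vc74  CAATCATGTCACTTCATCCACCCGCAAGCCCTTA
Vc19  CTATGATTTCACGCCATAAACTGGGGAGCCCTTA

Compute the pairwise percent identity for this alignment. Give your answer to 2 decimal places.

67.65%

Differing sites — 2:A/T; 5:C/G; 8:G/T; 13:T/G; 14:T/C; 18:C/A; 19:C/A; 22:C/T; 23:C/G; 25:C/G; 26:A/G.
23 of the 34 sites match, so the percent identity is 23/34 × 100 = 67.65%.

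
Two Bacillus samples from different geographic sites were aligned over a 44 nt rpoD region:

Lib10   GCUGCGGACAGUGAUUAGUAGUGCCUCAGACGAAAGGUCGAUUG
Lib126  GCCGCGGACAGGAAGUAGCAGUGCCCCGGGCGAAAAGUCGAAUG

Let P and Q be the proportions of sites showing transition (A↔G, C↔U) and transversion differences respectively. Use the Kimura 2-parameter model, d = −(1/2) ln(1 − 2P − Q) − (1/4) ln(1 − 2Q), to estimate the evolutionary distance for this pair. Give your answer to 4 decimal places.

The sequences differ at positions 3 (U/C, transition), 12 (U/G, transversion), 13 (G/A, transition), 15 (U/G, transversion), 19 (U/C, transition), 26 (U/C, transition), 28 (A/G, transition), 30 (A/G, transition), 36 (G/A, transition), 42 (U/A, transversion).
Of the 10 differences, 7 transitions and 3 transversions over 44 sites: P = 7/44 = 0.159091, Q = 3/44 = 0.068182.
d = −0.5·ln(0.613636) − 0.25·ln(0.863636) = −0.5·(-0.488353) − 0.25·(-0.146604) = 0.2808.

0.2808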